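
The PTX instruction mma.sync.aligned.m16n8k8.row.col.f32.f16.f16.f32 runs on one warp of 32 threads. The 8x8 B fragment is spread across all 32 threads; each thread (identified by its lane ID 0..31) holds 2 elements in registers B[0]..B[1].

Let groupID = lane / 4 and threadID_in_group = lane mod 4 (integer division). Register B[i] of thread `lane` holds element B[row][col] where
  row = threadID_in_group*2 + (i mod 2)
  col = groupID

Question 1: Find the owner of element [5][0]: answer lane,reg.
c:0=>grp=0  r:5=>tig=2,lo=1
L=0*4+2=2  i=1=1

2,1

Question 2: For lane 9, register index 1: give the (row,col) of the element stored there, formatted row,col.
3,2

lane 9→9/4=2, 9 mod 4=1
i=1  r:2·1+1→3  c:2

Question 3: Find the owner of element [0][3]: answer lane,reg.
12,0

c: 3->gid=3  r: 0->tid=0,i&1=0
L=3*4+0=12  i=0=0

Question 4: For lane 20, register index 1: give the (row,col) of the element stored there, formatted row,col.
L=20->gid=20>>2=5, tid=20&3=0
[1]->row 0·2+1=1  col gid=5

1,5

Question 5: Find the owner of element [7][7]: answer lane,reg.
31,1

c=7->g=7  r=7->t=3,b0=1
L=7*4+3=31  i=1=1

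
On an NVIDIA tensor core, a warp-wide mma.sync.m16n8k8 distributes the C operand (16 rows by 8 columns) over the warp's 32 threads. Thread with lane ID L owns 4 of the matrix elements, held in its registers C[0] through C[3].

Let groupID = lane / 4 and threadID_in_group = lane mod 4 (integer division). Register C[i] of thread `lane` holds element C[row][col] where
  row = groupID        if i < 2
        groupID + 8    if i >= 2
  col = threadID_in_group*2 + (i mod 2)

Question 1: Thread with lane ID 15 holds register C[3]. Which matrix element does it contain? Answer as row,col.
11,7

lane 15→15/4=3, 15 mod 4=3
i=3  r:3+8→11  c:2·3+1→7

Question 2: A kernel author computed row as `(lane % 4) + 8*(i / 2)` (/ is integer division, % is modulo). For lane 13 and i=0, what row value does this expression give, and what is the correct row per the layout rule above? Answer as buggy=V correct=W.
`(lane % 4) + 8*(i / 2)`[13,0]⇒1
lane 13: gr=3 (13/4), th=1 (13%4)
i=0: r=3+0=3, c=1*2+0=2
row: 1 vs 3

buggy=1 correct=3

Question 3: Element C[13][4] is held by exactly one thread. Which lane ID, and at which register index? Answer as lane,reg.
22,2

r: 13->gid=5,r8=1  c: 4->tid=2,i&1=0
L=5*4+2=22  i=1*2+0=2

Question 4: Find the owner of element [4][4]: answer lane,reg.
r=4->g=4,rb=0  c=4->t=2,b0=0
L=4*4+2=18  i=0*2+0=0

18,0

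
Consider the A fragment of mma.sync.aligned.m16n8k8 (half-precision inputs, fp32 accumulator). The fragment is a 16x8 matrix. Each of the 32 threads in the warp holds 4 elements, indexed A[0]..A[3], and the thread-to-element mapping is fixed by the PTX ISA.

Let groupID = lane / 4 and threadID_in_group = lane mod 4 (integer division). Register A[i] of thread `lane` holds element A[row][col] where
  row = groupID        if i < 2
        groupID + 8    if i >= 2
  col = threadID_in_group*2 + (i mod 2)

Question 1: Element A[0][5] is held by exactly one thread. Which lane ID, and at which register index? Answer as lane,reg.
2,1

r: 0->gid=0,r8=0  c: 5->tid=2,i&1=1
L=0*4+2=2  i=0*2+1=1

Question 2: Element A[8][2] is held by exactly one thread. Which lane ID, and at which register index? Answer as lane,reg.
1,2

r: 8->gid=0,r8=1  c: 2->tid=1,i&1=0
L=0*4+1=1  i=1*2+0=2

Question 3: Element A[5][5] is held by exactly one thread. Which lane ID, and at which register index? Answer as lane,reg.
r=5→G=5,rhi=0  c=5→T=2,p=1
L=5*4+2=22  i=0*2+1=1

22,1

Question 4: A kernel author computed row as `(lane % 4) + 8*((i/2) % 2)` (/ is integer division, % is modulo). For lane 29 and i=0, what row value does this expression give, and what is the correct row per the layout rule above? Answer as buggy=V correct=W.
buggy=1 correct=7

`(lane % 4) + 8*((i/2) % 2)`[29,0]=>1
lane 29=>29/4=7, 29 mod 4=1
i=0  r:7+0=>7  c:2·1+0=>2
row: 1 vs 7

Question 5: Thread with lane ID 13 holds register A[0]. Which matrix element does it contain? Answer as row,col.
lane 13: gid=3 (13/4), tid=1 (13%4)
i=0: r=3+0=3, c=1*2+0=2

3,2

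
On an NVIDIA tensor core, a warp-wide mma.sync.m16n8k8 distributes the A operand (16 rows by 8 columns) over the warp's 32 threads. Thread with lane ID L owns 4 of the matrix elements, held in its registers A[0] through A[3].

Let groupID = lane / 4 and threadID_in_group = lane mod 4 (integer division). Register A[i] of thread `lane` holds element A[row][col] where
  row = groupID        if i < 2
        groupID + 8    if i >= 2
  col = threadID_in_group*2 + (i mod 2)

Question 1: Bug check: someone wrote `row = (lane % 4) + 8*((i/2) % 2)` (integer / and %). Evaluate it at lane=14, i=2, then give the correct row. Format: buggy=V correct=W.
`(lane % 4) + 8*((i/2) % 2)`[14,2]⇒10
lane 14: gr=3 (14/4), th=2 (14%4)
i=2: r=3+8=11, c=2*2+0=4
row: 10 vs 11

buggy=10 correct=11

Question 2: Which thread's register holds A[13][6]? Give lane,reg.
r=13->g=5,rb=1  c=6->t=3,b0=0
L=5*4+3=23  i=1*2+0=2

23,2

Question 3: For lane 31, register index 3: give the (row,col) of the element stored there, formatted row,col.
15,7

31: grp=7,tig=3
[3] (7+8,3*2+1) = (15,7)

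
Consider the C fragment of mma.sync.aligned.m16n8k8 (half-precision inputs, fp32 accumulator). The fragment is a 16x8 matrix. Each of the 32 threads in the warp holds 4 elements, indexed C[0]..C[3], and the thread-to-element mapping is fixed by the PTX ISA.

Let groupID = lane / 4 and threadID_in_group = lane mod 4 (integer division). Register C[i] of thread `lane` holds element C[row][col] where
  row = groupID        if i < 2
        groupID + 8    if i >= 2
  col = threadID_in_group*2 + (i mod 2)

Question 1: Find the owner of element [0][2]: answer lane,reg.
1,0

r=0→G=0,rhi=0  c=2→T=1,p=0
L=0*4+1=1  i=0*2+0=0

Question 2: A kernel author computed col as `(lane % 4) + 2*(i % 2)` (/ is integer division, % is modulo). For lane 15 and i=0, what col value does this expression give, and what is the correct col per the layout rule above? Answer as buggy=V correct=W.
`(lane % 4) + 2*(i % 2)`[15,0]=>3
lane 15: grp=3 (15/4), tig=3 (15%4)
i=0: r=3+0=3, c=3*2+0=6
col: 3 vs 6

buggy=3 correct=6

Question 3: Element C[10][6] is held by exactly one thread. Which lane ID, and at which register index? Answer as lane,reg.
r=10⇒gr=2,Rb=1  c=6⇒th=3,odd=0
L=2*4+3=11  i=1*2+0=2

11,2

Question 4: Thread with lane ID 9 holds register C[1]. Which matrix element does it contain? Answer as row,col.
2,3

lane 9: gid=2 (9/4), tid=1 (9%4)
i=1: r=2+0=2, c=1*2+1=3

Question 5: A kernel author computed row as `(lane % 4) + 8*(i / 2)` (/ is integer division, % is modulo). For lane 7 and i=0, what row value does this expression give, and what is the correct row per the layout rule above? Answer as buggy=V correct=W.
`(lane % 4) + 8*(i / 2)`[7,0]->3
7: g=1,t=3
[0] (1+0,3*2+0) = (1,6)
row: 3 vs 1

buggy=3 correct=1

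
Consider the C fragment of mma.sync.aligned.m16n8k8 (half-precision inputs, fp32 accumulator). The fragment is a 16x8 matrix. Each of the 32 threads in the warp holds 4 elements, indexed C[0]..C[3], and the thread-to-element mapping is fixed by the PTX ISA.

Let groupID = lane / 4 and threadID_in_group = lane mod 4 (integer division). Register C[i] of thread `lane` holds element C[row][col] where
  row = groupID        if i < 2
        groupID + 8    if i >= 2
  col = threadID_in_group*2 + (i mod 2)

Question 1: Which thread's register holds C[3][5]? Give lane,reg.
14,1

r: 3->gid=3,r8=0  c: 5->tid=2,i&1=1
L=3*4+2=14  i=0*2+1=1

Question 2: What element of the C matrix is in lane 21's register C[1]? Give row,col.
L=21->gid=21>>2=5, tid=21&3=1
[1]->row 5+0=5  col 1·2+1=3

5,3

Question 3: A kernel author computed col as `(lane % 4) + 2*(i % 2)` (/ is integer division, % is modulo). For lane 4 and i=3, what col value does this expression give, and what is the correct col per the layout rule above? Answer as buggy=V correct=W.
`(lane % 4) + 2*(i % 2)`[4,3]→2
lane 4: G=1 (4/4), T=0 (4%4)
i=3: r=1+8=9, c=0*2+1=1
col: 2 vs 1

buggy=2 correct=1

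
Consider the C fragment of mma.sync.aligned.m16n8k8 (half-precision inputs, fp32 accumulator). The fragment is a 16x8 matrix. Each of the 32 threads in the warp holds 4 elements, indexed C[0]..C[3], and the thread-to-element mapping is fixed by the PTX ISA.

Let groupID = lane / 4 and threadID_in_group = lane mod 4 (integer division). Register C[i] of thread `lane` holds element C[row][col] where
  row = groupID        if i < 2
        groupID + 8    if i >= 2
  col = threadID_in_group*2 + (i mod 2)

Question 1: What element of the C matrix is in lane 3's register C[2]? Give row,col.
3: grp=0,tig=3
[2] (0+8,3*2+0) = (8,6)

8,6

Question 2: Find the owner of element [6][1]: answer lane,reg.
24,1

r=6->g=6,rb=0  c=1->t=0,b0=1
L=6*4+0=24  i=0*2+1=1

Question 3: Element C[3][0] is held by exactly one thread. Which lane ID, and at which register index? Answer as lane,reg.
12,0

r=3->g=3,rb=0  c=0->t=0,b0=0
L=3*4+0=12  i=0*2+0=0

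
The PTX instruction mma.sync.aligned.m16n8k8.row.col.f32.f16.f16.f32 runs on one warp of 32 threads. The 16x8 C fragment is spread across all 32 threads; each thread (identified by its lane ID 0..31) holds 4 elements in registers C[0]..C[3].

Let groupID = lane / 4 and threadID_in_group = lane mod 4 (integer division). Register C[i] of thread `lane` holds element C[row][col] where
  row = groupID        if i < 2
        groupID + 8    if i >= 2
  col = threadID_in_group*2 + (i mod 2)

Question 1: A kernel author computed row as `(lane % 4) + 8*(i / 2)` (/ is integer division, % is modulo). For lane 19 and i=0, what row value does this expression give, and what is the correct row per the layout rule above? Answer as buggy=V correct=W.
buggy=3 correct=4

`(lane % 4) + 8*(i / 2)`[19,0]->3
lane 19->19/4=4, 19 mod 4=3
i=0  r:4+0->4  c:2·3+0->6
row: 3 vs 4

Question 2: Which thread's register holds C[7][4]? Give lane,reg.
30,0

r: 7->gid=7,r8=0  c: 4->tid=2,i&1=0
L=7*4+2=30  i=0*2+0=0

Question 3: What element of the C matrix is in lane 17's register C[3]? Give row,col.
12,3

lane 17→17/4=4, 17 mod 4=1
i=3  r:4+8→12  c:2·1+1→3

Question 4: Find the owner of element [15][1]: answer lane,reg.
r: 15->gid=7,r8=1  c: 1->tid=0,i&1=1
L=7*4+0=28  i=1*2+1=3

28,3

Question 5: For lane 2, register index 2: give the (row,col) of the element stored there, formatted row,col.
8,4

lane 2: grp=0 (2/4), tig=2 (2%4)
i=2: r=0+8=8, c=2*2+0=4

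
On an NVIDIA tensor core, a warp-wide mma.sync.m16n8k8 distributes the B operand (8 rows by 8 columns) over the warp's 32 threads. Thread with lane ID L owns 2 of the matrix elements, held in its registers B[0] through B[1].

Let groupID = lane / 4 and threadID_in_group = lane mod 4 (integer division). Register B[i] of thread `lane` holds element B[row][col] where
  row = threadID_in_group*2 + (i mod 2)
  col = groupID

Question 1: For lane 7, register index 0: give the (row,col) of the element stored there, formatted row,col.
6,1

lane 7: G=1 (7/4), T=3 (7%4)
i=0: r=3*2+0=6, c=G=1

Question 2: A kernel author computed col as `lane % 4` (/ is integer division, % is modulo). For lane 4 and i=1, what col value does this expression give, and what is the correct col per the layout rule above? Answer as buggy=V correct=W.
`lane % 4`[4,1]=>0
4: grp=1,tig=0
[1] (0*2+1,1) = (1,1)
col: 0 vs 1

buggy=0 correct=1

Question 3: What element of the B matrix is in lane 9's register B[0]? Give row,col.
L=9=>grp=9>>2=2, tig=9&3=1
[0]=>row 1·2+0=2  col grp=2

2,2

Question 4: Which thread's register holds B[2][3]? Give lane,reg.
c=3→G=3  r=2→T=1,p=0
L=3*4+1=13  i=0=0

13,0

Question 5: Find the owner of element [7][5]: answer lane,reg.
23,1

c=5⇒gr=5  r=7⇒th=3,odd=1
L=5*4+3=23  i=1=1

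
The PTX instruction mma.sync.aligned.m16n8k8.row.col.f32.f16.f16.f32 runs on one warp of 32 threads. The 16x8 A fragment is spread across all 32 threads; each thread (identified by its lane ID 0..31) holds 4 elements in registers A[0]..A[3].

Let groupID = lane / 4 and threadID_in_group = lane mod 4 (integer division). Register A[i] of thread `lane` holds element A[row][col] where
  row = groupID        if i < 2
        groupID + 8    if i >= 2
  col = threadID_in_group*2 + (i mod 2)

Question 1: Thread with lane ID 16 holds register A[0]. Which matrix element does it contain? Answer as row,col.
4,0

lane 16=>16/4=4, 16 mod 4=0
i=0  r:4+0=>4  c:2·0+0=>0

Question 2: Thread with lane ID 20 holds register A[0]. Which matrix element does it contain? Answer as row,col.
lane 20: G=5 (20/4), T=0 (20%4)
i=0: r=5+0=5, c=0*2+0=0

5,0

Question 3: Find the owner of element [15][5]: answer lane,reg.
30,3

r=15→G=7,rhi=1  c=5→T=2,p=1
L=7*4+2=30  i=1*2+1=3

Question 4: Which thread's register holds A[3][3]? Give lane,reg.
r=3⇒gr=3,Rb=0  c=3⇒th=1,odd=1
L=3*4+1=13  i=0*2+1=1

13,1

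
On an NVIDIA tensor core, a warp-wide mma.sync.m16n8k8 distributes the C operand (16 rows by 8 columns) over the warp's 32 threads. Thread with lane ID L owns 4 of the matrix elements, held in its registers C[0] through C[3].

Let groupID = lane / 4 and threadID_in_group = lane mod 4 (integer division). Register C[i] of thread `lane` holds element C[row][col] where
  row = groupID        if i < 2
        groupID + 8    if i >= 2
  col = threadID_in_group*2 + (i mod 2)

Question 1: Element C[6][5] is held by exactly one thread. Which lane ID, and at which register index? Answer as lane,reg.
26,1

r:6=>grp=6,rB=0  c:5=>tig=2,lo=1
L=6*4+2=26  i=0*2+1=1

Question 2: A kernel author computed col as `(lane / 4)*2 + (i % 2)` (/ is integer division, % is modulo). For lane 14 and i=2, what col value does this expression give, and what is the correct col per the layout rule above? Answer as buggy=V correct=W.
`(lane / 4)*2 + (i % 2)`[14,2]->6
lane 14: g=3 (14/4), t=2 (14%4)
i=2: r=3+8=11, c=2*2+0=4
col: 6 vs 4

buggy=6 correct=4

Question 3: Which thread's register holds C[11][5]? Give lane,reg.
r=11->g=3,rb=1  c=5->t=2,b0=1
L=3*4+2=14  i=1*2+1=3

14,3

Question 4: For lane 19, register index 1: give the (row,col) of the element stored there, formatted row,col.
lane 19: grp=4 (19/4), tig=3 (19%4)
i=1: r=4+0=4, c=3*2+1=7

4,7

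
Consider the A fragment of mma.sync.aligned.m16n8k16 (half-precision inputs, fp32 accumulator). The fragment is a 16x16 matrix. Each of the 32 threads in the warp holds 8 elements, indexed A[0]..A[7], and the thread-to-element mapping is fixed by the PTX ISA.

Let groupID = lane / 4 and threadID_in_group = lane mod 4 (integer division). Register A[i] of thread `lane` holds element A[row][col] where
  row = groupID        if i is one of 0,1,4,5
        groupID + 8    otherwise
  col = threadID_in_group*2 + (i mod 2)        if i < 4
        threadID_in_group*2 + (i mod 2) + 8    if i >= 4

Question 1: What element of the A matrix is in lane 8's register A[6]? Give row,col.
L=8→G=8>>2=2, T=8&3=0
[6]→row 2+8=10  col 0·2+0+8=8

10,8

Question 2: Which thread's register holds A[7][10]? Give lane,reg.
29,4

r=7⇒gr=7,Rb=0  c=10⇒Cb=1,th=1,odd=0
L=7*4+1=29  i=1*4+0*2+0=4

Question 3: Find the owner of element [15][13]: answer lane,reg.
30,7

r=15⇒gr=7,Rb=1  c=13⇒Cb=1,th=2,odd=1
L=7*4+2=30  i=1*4+1*2+1=7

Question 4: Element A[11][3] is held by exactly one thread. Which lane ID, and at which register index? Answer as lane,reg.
13,3

r: 11->gid=3,r8=1  c: 3->c8=0,tid=1,i&1=1
L=3*4+1=13  i=0*4+1*2+1=3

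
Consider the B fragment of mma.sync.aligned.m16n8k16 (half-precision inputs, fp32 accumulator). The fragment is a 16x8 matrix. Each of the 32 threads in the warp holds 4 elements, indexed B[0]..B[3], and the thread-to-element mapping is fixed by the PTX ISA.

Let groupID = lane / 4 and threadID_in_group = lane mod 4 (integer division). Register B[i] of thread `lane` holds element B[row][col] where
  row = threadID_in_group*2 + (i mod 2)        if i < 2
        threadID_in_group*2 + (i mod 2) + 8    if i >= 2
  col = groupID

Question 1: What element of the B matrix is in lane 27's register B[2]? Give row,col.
27: g=6,t=3
[2] (3*2+0+8,6) = (14,6)

14,6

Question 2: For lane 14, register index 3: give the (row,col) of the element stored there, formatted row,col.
13,3

lane 14: gr=3 (14/4), th=2 (14%4)
i=3: r=2*2+1+8=13, c=gr=3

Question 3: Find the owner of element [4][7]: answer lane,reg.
30,0

c=7->g=7  r=4->rb=0,t=2,b0=0
L=7*4+2=30  i=0*2+0=0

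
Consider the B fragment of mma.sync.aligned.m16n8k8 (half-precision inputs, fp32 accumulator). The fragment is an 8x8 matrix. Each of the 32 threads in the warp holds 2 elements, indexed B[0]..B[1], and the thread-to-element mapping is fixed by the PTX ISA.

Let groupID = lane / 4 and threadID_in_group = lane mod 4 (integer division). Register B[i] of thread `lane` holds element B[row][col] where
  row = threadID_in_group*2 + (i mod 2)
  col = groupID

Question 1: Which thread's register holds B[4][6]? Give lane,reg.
26,0

c=6->g=6  r=4->t=2,b0=0
L=6*4+2=26  i=0=0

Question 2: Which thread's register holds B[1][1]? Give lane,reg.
4,1

c: 1->gid=1  r: 1->tid=0,i&1=1
L=1*4+0=4  i=1=1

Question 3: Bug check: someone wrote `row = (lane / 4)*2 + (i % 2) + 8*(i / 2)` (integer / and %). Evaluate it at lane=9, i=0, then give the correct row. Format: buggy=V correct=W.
`(lane / 4)*2 + (i % 2) + 8*(i / 2)`[9,0]⇒4
lane 9⇒9/4=2, 9 mod 4=1
i=0  r:2·1+0⇒2  c:2
row: 4 vs 2

buggy=4 correct=2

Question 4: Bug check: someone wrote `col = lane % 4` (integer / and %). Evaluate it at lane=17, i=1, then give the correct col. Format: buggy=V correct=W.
buggy=1 correct=4

`lane % 4`[17,1]⇒1
L=17⇒gr=17>>2=4, th=17&3=1
[1]⇒row 1·2+1=3  col gr=4
col: 1 vs 4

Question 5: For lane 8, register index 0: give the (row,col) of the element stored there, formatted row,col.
0,2

L=8→G=8>>2=2, T=8&3=0
[0]→row 0·2+0=0  col G=2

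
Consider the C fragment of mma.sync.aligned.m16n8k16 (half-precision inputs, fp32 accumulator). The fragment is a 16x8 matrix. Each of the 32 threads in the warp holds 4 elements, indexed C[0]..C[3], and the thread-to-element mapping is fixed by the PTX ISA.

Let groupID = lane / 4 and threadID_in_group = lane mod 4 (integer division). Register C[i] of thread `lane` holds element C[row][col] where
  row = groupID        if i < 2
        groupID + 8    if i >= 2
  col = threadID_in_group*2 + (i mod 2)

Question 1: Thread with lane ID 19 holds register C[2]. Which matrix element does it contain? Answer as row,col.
12,6

lane 19: gid=4 (19/4), tid=3 (19%4)
i=2: r=4+8=12, c=3*2+0=6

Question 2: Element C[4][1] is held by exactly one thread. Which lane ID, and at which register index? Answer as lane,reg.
r=4->g=4,rb=0  c=1->t=0,b0=1
L=4*4+0=16  i=0*2+1=1

16,1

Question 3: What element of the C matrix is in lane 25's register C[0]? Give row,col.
6,2

L=25->gid=25>>2=6, tid=25&3=1
[0]->row 6+0=6  col 1·2+0=2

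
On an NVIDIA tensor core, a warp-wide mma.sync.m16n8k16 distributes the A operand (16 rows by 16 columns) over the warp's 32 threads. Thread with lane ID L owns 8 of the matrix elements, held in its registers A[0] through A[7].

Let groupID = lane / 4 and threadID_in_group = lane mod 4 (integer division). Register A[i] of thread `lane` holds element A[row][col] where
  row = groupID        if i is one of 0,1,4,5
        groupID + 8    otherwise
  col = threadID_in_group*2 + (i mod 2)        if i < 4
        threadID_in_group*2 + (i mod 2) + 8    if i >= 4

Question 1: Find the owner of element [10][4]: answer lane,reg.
10,2

r: 10->gid=2,r8=1  c: 4->c8=0,tid=2,i&1=0
L=2*4+2=10  i=0*4+1*2+0=2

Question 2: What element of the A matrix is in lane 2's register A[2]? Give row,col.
lane 2: gid=0 (2/4), tid=2 (2%4)
i=2: r=0+8=8, c=2*2+0+0=4

8,4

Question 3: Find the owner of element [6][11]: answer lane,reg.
25,5

r=6->g=6,rb=0  c=11->cb=1,t=1,b0=1
L=6*4+1=25  i=1*4+0*2+1=5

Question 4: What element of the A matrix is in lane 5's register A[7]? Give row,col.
L=5=>grp=5>>2=1, tig=5&3=1
[7]=>row 1+8=9  col 1·2+1+8=11

9,11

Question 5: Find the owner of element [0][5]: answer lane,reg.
r=0→G=0,rhi=0  c=5→chi=0,T=2,p=1
L=0*4+2=2  i=0*4+0*2+1=1

2,1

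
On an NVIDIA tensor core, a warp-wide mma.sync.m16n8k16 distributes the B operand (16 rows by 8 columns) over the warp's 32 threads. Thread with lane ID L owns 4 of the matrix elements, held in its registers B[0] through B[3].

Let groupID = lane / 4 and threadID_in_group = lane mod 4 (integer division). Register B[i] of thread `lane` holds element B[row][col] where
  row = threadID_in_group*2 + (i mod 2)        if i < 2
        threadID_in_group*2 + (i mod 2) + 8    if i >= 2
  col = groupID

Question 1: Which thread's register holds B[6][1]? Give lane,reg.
c=1⇒gr=1  r=6⇒Rb=0,th=3,odd=0
L=1*4+3=7  i=0*2+0=0

7,0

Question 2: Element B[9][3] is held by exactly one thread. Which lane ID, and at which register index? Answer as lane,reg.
c=3→G=3  r=9→rhi=1,T=0,p=1
L=3*4+0=12  i=1*2+1=3

12,3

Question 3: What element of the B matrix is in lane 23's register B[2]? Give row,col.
23: g=5,t=3
[2] (3*2+0+8,5) = (14,5)

14,5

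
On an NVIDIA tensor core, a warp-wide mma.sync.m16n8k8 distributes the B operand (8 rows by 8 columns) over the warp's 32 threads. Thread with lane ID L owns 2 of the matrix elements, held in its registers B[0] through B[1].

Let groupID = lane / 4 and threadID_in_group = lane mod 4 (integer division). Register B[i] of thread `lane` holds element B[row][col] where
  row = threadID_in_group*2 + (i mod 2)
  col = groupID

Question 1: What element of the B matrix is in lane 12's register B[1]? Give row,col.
lane 12: g=3 (12/4), t=0 (12%4)
i=1: r=0*2+1=1, c=g=3

1,3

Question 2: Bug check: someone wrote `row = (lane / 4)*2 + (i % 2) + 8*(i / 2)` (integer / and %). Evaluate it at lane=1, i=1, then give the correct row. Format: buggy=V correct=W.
buggy=1 correct=3

`(lane / 4)*2 + (i % 2) + 8*(i / 2)`[1,1]=>1
1: grp=0,tig=1
[1] (1*2+1,0) = (3,0)
row: 1 vs 3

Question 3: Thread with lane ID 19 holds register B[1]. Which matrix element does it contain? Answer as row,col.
lane 19: G=4 (19/4), T=3 (19%4)
i=1: r=3*2+1=7, c=G=4

7,4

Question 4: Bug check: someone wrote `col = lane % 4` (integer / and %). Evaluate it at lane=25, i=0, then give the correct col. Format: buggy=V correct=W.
buggy=1 correct=6

`lane % 4`[25,0]=>1
lane 25: grp=6 (25/4), tig=1 (25%4)
i=0: r=1*2+0=2, c=grp=6
col: 1 vs 6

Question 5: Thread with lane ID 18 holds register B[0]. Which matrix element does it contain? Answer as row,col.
18: grp=4,tig=2
[0] (2*2+0,4) = (4,4)

4,4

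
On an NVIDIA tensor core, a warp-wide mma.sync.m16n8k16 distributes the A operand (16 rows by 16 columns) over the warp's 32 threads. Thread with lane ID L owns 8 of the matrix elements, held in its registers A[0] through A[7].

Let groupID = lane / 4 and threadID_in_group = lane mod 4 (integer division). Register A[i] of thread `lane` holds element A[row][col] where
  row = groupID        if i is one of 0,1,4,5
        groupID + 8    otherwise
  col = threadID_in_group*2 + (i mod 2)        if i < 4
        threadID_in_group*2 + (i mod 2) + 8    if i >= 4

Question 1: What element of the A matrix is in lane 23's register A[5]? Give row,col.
L=23⇒gr=23>>2=5, th=23&3=3
[5]⇒row 5+0=5  col 3·2+1+8=15

5,15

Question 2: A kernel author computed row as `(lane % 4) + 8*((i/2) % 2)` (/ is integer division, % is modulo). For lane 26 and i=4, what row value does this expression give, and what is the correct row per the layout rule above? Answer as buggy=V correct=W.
buggy=2 correct=6

`(lane % 4) + 8*((i/2) % 2)`[26,4]->2
L=26->gid=26>>2=6, tid=26&3=2
[4]->row 6+0=6  col 2·2+0+8=12
row: 2 vs 6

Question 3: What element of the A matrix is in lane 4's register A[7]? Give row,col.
lane 4->4/4=1, 4 mod 4=0
i=7  r:1+8->9  c:2·0+1+8->9

9,9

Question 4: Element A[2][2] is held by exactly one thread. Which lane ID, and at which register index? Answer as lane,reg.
9,0

r:2=>grp=2,rB=0  c:2=>cB=0,tig=1,lo=0
L=2*4+1=9  i=0*4+0*2+0=0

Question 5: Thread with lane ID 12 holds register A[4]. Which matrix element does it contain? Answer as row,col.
L=12⇒gr=12>>2=3, th=12&3=0
[4]⇒row 3+0=3  col 0·2+0+8=8

3,8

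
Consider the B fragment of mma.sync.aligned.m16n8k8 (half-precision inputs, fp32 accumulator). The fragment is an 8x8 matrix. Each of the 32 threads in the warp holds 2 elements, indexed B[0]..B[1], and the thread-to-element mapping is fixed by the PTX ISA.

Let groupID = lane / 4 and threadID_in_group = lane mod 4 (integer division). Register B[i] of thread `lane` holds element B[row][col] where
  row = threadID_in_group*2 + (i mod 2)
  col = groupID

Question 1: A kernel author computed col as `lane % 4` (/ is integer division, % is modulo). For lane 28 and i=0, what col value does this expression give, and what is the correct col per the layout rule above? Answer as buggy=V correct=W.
buggy=0 correct=7

`lane % 4`[28,0]->0
lane 28: gid=7 (28/4), tid=0 (28%4)
i=0: r=0*2+0=0, c=gid=7
col: 0 vs 7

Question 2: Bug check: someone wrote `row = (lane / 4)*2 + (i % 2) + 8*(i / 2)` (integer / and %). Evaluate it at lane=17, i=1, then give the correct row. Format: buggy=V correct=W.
`(lane / 4)*2 + (i % 2) + 8*(i / 2)`[17,1]->9
lane 17: gid=4 (17/4), tid=1 (17%4)
i=1: r=1*2+1=3, c=gid=4
row: 9 vs 3

buggy=9 correct=3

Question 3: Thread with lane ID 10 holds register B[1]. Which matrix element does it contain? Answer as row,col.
lane 10: grp=2 (10/4), tig=2 (10%4)
i=1: r=2*2+1=5, c=grp=2

5,2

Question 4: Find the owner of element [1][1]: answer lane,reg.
c=1->g=1  r=1->t=0,b0=1
L=1*4+0=4  i=1=1

4,1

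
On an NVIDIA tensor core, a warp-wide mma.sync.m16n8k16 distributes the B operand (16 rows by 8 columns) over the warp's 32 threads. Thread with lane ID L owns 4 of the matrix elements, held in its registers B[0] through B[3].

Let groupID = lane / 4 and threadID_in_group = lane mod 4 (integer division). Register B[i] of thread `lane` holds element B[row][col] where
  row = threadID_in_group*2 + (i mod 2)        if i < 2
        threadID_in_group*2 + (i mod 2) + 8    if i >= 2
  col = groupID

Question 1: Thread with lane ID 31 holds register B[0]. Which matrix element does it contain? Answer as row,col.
6,7

L=31→G=31>>2=7, T=31&3=3
[0]→row 3·2+0+0=6  col G=7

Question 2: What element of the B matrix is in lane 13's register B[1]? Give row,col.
lane 13->13/4=3, 13 mod 4=1
i=1  r:2·1+1+0->3  c:3

3,3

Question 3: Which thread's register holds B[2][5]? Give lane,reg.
21,0

c=5⇒gr=5  r=2⇒Rb=0,th=1,odd=0
L=5*4+1=21  i=0*2+0=0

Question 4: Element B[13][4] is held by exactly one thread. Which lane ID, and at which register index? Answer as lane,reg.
18,3

c=4→G=4  r=13→rhi=1,T=2,p=1
L=4*4+2=18  i=1*2+1=3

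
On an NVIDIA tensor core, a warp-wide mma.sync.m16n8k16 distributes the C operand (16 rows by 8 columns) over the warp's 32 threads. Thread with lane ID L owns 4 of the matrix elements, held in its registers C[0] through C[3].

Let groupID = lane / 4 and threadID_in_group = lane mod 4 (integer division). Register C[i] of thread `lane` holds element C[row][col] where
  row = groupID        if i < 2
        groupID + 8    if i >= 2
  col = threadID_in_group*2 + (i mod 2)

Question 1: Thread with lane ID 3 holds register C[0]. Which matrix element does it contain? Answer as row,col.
L=3⇒gr=3>>2=0, th=3&3=3
[0]⇒row 0+0=0  col 3·2+0=6

0,6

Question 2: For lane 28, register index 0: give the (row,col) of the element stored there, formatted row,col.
7,0

28: g=7,t=0
[0] (7+0,0*2+0) = (7,0)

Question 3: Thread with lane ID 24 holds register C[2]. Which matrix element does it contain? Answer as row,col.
14,0

L=24->g=24>>2=6, t=24&3=0
[2]->row 6+8=14  col 0·2+0=0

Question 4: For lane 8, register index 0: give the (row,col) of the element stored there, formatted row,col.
lane 8→8/4=2, 8 mod 4=0
i=0  r:2+0→2  c:2·0+0→0

2,0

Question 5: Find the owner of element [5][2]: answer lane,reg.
21,0

r=5->g=5,rb=0  c=2->t=1,b0=0
L=5*4+1=21  i=0*2+0=0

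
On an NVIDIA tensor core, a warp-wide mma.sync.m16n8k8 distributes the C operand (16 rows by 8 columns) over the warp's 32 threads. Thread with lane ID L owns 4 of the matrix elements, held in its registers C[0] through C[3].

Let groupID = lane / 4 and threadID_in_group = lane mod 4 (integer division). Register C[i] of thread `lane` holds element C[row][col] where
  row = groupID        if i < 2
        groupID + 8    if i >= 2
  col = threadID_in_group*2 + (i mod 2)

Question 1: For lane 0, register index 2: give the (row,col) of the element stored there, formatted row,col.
lane 0: grp=0 (0/4), tig=0 (0%4)
i=2: r=0+8=8, c=0*2+0=0

8,0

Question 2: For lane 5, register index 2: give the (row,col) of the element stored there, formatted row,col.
L=5->g=5>>2=1, t=5&3=1
[2]->row 1+8=9  col 1·2+0=2

9,2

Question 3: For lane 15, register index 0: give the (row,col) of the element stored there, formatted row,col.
3,6

lane 15: gr=3 (15/4), th=3 (15%4)
i=0: r=3+0=3, c=3*2+0=6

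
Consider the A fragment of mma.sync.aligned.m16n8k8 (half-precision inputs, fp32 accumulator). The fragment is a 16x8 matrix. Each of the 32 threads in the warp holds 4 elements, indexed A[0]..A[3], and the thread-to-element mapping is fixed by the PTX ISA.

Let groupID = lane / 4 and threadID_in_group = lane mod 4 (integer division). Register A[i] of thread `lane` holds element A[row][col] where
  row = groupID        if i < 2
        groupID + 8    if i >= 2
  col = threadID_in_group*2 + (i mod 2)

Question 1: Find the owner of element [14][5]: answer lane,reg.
r:14=>grp=6,rB=1  c:5=>tig=2,lo=1
L=6*4+2=26  i=1*2+1=3

26,3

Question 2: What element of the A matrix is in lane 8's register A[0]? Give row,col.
2,0

lane 8: G=2 (8/4), T=0 (8%4)
i=0: r=2+0=2, c=0*2+0=0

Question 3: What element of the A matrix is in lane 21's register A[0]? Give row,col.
5,2

lane 21: g=5 (21/4), t=1 (21%4)
i=0: r=5+0=5, c=1*2+0=2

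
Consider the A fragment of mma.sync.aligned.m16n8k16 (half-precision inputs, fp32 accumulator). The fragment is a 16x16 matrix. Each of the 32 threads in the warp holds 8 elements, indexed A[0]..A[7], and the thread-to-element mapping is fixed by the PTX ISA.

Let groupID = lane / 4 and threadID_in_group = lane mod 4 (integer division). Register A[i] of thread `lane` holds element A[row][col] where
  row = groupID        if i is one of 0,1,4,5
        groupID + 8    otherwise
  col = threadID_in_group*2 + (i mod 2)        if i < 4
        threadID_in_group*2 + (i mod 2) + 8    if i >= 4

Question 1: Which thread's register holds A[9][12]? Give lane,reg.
6,6

r: 9->gid=1,r8=1  c: 12->c8=1,tid=2,i&1=0
L=1*4+2=6  i=1*4+1*2+0=6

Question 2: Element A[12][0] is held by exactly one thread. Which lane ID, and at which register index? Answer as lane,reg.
r:12=>grp=4,rB=1  c:0=>cB=0,tig=0,lo=0
L=4*4+0=16  i=0*4+1*2+0=2

16,2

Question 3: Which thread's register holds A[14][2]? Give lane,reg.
r=14⇒gr=6,Rb=1  c=2⇒Cb=0,th=1,odd=0
L=6*4+1=25  i=0*4+1*2+0=2

25,2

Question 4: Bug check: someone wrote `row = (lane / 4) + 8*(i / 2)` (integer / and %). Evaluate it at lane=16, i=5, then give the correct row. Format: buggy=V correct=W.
buggy=20 correct=4

`(lane / 4) + 8*(i / 2)`[16,5]→20
lane 16→16/4=4, 16 mod 4=0
i=5  r:4+0→4  c:2·0+1+8→9
row: 20 vs 4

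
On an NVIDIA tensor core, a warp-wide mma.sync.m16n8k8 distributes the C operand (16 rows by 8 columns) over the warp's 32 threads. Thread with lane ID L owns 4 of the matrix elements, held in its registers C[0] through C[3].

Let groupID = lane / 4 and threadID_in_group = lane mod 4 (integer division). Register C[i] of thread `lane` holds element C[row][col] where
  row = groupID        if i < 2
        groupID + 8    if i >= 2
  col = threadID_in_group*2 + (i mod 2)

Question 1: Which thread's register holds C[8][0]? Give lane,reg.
r:8=>grp=0,rB=1  c:0=>tig=0,lo=0
L=0*4+0=0  i=1*2+0=2

0,2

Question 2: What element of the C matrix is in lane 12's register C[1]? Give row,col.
L=12⇒gr=12>>2=3, th=12&3=0
[1]⇒row 3+0=3  col 0·2+1=1

3,1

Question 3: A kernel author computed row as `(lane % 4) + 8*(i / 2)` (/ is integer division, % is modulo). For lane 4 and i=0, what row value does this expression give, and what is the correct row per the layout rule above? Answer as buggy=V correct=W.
`(lane % 4) + 8*(i / 2)`[4,0]=>0
4: grp=1,tig=0
[0] (1+0,0*2+0) = (1,0)
row: 0 vs 1

buggy=0 correct=1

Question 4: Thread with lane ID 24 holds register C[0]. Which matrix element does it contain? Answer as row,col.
6,0

24: G=6,T=0
[0] (6+0,0*2+0) = (6,0)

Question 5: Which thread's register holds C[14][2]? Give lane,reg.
r=14⇒gr=6,Rb=1  c=2⇒th=1,odd=0
L=6*4+1=25  i=1*2+0=2

25,2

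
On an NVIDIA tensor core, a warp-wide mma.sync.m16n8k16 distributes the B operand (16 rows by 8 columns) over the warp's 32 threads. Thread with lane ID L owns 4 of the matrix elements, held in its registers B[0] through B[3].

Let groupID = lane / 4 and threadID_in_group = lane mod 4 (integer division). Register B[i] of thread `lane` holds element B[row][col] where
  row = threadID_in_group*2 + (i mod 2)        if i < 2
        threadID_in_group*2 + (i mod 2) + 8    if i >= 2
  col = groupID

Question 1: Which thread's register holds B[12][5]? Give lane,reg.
22,2

c: 5->gid=5  r: 12->r8=1,tid=2,i&1=0
L=5*4+2=22  i=1*2+0=2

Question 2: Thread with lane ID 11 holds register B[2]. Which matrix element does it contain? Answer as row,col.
14,2

11: gr=2,th=3
[2] (3*2+0+8,2) = (14,2)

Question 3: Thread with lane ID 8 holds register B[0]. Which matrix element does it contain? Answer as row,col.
lane 8⇒8/4=2, 8 mod 4=0
i=0  r:2·0+0+0⇒0  c:2

0,2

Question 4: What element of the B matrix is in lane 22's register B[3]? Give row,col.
22: G=5,T=2
[3] (2*2+1+8,5) = (13,5)

13,5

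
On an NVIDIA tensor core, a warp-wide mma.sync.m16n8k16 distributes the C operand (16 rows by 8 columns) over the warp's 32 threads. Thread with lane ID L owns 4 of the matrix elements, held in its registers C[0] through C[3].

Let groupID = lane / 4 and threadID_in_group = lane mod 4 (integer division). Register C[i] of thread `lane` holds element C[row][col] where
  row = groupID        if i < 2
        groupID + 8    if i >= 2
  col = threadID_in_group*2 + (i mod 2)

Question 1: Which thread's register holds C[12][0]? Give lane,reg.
r=12->g=4,rb=1  c=0->t=0,b0=0
L=4*4+0=16  i=1*2+0=2

16,2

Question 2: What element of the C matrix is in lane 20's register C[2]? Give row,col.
20: gid=5,tid=0
[2] (5+8,0*2+0) = (13,0)

13,0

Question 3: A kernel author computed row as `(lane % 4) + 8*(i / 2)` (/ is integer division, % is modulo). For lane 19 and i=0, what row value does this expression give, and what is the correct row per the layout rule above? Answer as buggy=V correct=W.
buggy=3 correct=4

`(lane % 4) + 8*(i / 2)`[19,0]->3
19: g=4,t=3
[0] (4+0,3*2+0) = (4,6)
row: 3 vs 4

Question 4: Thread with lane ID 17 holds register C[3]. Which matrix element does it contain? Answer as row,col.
L=17->g=17>>2=4, t=17&3=1
[3]->row 4+8=12  col 1·2+1=3

12,3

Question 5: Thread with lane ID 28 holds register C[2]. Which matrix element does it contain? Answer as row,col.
15,0

L=28->gid=28>>2=7, tid=28&3=0
[2]->row 7+8=15  col 0·2+0=0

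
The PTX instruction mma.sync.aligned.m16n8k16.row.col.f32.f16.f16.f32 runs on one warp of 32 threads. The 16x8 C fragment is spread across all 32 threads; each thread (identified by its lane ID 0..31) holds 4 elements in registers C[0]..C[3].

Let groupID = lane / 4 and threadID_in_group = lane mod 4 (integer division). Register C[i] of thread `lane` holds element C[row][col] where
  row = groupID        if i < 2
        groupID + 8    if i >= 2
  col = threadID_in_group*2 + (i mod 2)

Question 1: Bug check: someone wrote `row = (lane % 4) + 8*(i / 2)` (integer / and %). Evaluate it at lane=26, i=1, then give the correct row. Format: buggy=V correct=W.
buggy=2 correct=6

`(lane % 4) + 8*(i / 2)`[26,1]->2
lane 26->26/4=6, 26 mod 4=2
i=1  r:6+0->6  c:2·2+1->5
row: 2 vs 6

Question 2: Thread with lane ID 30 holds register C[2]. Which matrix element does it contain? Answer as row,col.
15,4

lane 30: gid=7 (30/4), tid=2 (30%4)
i=2: r=7+8=15, c=2*2+0=4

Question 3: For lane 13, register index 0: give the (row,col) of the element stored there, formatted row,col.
3,2

lane 13→13/4=3, 13 mod 4=1
i=0  r:3+0→3  c:2·1+0→2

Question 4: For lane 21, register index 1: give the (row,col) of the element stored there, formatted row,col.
5,3

lane 21->21/4=5, 21 mod 4=1
i=1  r:5+0->5  c:2·1+1->3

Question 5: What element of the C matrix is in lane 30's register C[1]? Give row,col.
lane 30->30/4=7, 30 mod 4=2
i=1  r:7+0->7  c:2·2+1->5

7,5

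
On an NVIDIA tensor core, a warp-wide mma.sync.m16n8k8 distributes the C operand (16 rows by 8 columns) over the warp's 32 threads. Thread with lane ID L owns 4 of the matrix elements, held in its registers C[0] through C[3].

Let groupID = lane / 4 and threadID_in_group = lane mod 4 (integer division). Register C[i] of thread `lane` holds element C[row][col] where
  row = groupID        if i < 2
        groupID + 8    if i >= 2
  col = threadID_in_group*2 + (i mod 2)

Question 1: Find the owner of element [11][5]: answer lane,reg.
r=11→G=3,rhi=1  c=5→T=2,p=1
L=3*4+2=14  i=1*2+1=3

14,3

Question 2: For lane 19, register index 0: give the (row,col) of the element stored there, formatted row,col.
lane 19: gid=4 (19/4), tid=3 (19%4)
i=0: r=4+0=4, c=3*2+0=6

4,6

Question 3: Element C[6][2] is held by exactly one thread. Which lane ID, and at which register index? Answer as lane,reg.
25,0

r:6=>grp=6,rB=0  c:2=>tig=1,lo=0
L=6*4+1=25  i=0*2+0=0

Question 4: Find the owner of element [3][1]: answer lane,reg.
r=3⇒gr=3,Rb=0  c=1⇒th=0,odd=1
L=3*4+0=12  i=0*2+1=1

12,1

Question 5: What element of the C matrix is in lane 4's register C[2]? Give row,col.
4: G=1,T=0
[2] (1+8,0*2+0) = (9,0)

9,0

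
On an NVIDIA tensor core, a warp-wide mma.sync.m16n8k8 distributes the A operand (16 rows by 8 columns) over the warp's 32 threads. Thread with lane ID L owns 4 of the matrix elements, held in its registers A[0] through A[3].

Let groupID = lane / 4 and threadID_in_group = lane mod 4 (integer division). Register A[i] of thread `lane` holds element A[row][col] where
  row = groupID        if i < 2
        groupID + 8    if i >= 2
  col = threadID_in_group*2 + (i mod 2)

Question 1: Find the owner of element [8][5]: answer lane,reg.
2,3

r=8⇒gr=0,Rb=1  c=5⇒th=2,odd=1
L=0*4+2=2  i=1*2+1=3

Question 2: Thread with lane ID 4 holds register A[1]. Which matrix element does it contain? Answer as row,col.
4: G=1,T=0
[1] (1+0,0*2+1) = (1,1)

1,1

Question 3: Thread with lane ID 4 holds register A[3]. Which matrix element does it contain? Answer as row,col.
9,1

L=4⇒gr=4>>2=1, th=4&3=0
[3]⇒row 1+8=9  col 0·2+1=1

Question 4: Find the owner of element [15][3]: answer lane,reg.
29,3

r:15=>grp=7,rB=1  c:3=>tig=1,lo=1
L=7*4+1=29  i=1*2+1=3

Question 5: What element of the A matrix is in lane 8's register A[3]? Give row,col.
8: g=2,t=0
[3] (2+8,0*2+1) = (10,1)

10,1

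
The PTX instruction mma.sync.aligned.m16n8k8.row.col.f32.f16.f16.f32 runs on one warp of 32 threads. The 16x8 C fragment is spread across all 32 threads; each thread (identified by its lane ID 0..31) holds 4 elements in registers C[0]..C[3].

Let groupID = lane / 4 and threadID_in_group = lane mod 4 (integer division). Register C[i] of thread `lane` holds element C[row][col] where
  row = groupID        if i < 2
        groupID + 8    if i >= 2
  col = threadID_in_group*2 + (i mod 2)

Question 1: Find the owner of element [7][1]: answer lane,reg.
r:7=>grp=7,rB=0  c:1=>tig=0,lo=1
L=7*4+0=28  i=0*2+1=1

28,1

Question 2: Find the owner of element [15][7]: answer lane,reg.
31,3

r=15→G=7,rhi=1  c=7→T=3,p=1
L=7*4+3=31  i=1*2+1=3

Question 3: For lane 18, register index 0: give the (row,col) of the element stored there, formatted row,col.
L=18->gid=18>>2=4, tid=18&3=2
[0]->row 4+0=4  col 2·2+0=4

4,4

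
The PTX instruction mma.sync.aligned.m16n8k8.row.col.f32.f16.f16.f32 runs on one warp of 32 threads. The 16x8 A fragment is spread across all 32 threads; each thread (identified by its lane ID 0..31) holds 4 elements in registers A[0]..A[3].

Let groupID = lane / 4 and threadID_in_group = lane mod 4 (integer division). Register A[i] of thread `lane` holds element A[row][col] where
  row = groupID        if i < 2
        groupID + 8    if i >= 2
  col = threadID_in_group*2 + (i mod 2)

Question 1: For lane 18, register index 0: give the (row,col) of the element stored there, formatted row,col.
4,4

lane 18=>18/4=4, 18 mod 4=2
i=0  r:4+0=>4  c:2·2+0=>4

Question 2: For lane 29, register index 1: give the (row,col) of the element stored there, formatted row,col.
7,3

lane 29: g=7 (29/4), t=1 (29%4)
i=1: r=7+0=7, c=1*2+1=3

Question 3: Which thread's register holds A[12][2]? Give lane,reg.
17,2

r=12->g=4,rb=1  c=2->t=1,b0=0
L=4*4+1=17  i=1*2+0=2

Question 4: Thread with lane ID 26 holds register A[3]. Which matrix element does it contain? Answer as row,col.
lane 26: gid=6 (26/4), tid=2 (26%4)
i=3: r=6+8=14, c=2*2+1=5

14,5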